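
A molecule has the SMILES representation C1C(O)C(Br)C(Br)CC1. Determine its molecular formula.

Atom tally by fragment:
  cyclohexane ring core → C:6 H:12
  (− 3 ring H displaced by substituents)
  + OH → O:1 H:1
  + Br → Br:1
  + Br → Br:1
Element totals:
  C: 6
  H: 10
  Br: 2
  O: 1

C6H10Br2O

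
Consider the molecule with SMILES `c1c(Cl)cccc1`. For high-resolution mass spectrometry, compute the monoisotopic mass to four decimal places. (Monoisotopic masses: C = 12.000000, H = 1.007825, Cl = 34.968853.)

112.0080

Atom tally by fragment:
  benzene ring core → C:6 H:6
  (− 1 ring H displaced by substituents)
  + Cl → Cl:1
Element totals:
  C: 6
  H: 5
  Cl: 1
Molecular formula: C6H5Cl.
  M = 6(12.0) + 5(1.007825) + 34.968853
    = 72.000000 + 5.039125 + 34.968853 = 112.007978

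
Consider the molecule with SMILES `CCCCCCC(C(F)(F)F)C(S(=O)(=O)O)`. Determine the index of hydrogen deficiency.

0

Atom tally by fragment:
  CH3 → C:1 H:3
  CH2 → C:1 H:2
  CH2 → C:1 H:2
  CH2 → C:1 H:2
  CH2 → C:1 H:2
  CH2 → C:1 H:2
  CH(CF3) → C:2 H:1 F:3
  CH2SO3H → C:1 H:3 S:1 O:3
Element totals:
  C: 9
  H: 17
  F: 3
  O: 3
  S: 1
Molecular formula: C9H17F3O3S.
DoU = (2C + 2 + N − H − X) / 2 = (2·9 + 2 + 0 − 17 − 3) / 2 = 0.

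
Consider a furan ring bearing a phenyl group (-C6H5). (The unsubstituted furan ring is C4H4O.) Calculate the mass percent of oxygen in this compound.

11.10%

Atom tally by fragment:
  furan ring core → C:4 H:4 O:1
  (− 1 ring H displaced by substituents)
  + C6H5 → C:6 H:5
Element totals:
  C: 10
  H: 8
  O: 1
Molecular formula: C10H8O.
Molar mass = 144.173 g/mol.
Mass from O: 1 × 15.999 = 15.999 g/mol.
%O = 15.999 / 144.173 × 100 = 11.10%.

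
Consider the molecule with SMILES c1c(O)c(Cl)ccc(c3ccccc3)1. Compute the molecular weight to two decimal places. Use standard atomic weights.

204.65 g/mol

Atom tally by fragment:
  benzene ring core → C:6 H:6
  (− 3 ring H displaced by substituents)
  + OH → O:1 H:1
  + Cl → Cl:1
  + C6H5 → C:6 H:5
Element totals:
  C: 12
  H: 9
  Cl: 1
  O: 1
Molecular formula: C12H9ClO.
  M = 12(12.011) + 9(1.008) + 35.45 + 15.999
    = 144.132 + 9.072 + 35.450 + 15.999 = 204.653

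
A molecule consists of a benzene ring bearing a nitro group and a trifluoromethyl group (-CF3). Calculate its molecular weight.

191.11 g/mol

Atom tally by fragment:
  benzene ring core → C:6 H:6
  (− 2 ring H displaced by substituents)
  + NO2 → N:1 O:2
  + CF3 → C:1 F:3
Element totals:
  C: 7
  H: 4
  F: 3
  N: 1
  O: 2
Molecular formula: C7H4F3NO2.
  M = 7(12.011) + 4(1.008) + 3(18.998) + 14.007 + 2(15.999)
    = 84.077 + 4.032 + 56.994 + 14.007 + 31.998 = 191.108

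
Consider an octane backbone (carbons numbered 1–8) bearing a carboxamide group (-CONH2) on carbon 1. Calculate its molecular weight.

157.26 g/mol

Atom tally by fragment:
  H2NOCCH2 → C:2 H:4 O:1 N:1
  CH2 → C:1 H:2
  CH2 → C:1 H:2
  CH2 → C:1 H:2
  CH2 → C:1 H:2
  CH2 → C:1 H:2
  CH2 → C:1 H:2
  CH3 → C:1 H:3
Element totals:
  C: 9
  H: 19
  N: 1
  O: 1
Molecular formula: C9H19NO.
  M = 9(12.011) + 19(1.008) + 14.007 + 15.999
    = 108.099 + 19.152 + 14.007 + 15.999 = 157.257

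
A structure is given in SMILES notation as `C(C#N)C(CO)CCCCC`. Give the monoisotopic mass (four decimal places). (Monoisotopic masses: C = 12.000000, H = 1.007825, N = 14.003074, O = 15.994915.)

155.1310

Atom tally by fragment:
  NCCH2 → C:2 H:2 N:1
  CH(CH2OH) → C:2 H:4 O:1
  CH2 → C:1 H:2
  CH2 → C:1 H:2
  CH2 → C:1 H:2
  CH2 → C:1 H:2
  CH3 → C:1 H:3
Element totals:
  C: 9
  H: 17
  N: 1
  O: 1
Molecular formula: C9H17NO.
  M = 9(12.0) + 17(1.007825) + 14.003074 + 15.994915
    = 108.000000 + 17.133025 + 14.003074 + 15.994915 = 155.131014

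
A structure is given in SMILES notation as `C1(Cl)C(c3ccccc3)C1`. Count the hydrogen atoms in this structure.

9

Atom tally by fragment:
  cyclopropane ring core → C:3 H:6
  (− 2 ring H displaced by substituents)
  + Cl → Cl:1
  + C6H5 → C:6 H:5
Element totals:
  C: 9
  H: 9
  Cl: 1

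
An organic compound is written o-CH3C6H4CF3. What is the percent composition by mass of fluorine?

35.59%

Atom tally by fragment:
  benzene ring core → C:6 H:6
  (− 2 ring H displaced by substituents)
  + CH3 → C:1 H:3
  + CF3 → C:1 F:3
Element totals:
  C: 8
  H: 7
  F: 3
Molecular formula: C8H7F3.
Molar mass = 160.138 g/mol.
Mass from F: 3 × 18.998 = 56.994 g/mol.
%F = 56.994 / 160.138 × 100 = 35.59%.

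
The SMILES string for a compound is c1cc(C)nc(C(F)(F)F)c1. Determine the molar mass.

161.13 g/mol

Atom tally by fragment:
  pyridine ring core → C:5 H:5 N:1
  (− 2 ring H displaced by substituents)
  + CH3 → C:1 H:3
  + CF3 → C:1 F:3
Element totals:
  C: 7
  H: 6
  F: 3
  N: 1
Molecular formula: C7H6F3N.
  M = 7(12.011) + 6(1.008) + 3(18.998) + 14.007
    = 84.077 + 6.048 + 56.994 + 14.007 = 161.126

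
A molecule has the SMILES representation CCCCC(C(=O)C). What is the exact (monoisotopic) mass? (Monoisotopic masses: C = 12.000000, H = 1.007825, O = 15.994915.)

114.1045

Atom tally by fragment:
  CH3 → C:1 H:3
  CH2 → C:1 H:2
  CH2 → C:1 H:2
  CH2 → C:1 H:2
  CH2COCH3 → C:3 H:5 O:1
Element totals:
  C: 7
  H: 14
  O: 1
Molecular formula: C7H14O.
  M = 7(12.0) + 14(1.007825) + 15.994915
    = 84.000000 + 14.109550 + 15.994915 = 114.104465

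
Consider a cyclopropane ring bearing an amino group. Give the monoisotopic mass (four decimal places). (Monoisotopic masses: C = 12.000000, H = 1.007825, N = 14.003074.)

Atom tally by fragment:
  cyclopropane ring core → C:3 H:6
  (− 1 ring H displaced by substituents)
  + NH2 → N:1 H:2
Element totals:
  C: 3
  H: 7
  N: 1
Molecular formula: C3H7N.
  M = 3(12.0) + 7(1.007825) + 14.003074
    = 36.000000 + 7.054775 + 14.003074 = 57.057849

57.0578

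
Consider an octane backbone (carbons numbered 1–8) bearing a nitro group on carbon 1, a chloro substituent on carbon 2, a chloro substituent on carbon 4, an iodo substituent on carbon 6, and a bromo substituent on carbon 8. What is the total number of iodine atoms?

Atom tally by fragment:
  O2NCH2 → C:1 H:2 N:1 O:2
  CH(Cl) → C:1 H:1 Cl:1
  CH2 → C:1 H:2
  CH(Cl) → C:1 H:1 Cl:1
  CH2 → C:1 H:2
  CH(I) → C:1 H:1 I:1
  CH2 → C:1 H:2
  CH2Br → C:1 H:2 Br:1
Element totals:
  C: 8
  H: 13
  Br: 1
  Cl: 2
  I: 1
  N: 1
  O: 2

1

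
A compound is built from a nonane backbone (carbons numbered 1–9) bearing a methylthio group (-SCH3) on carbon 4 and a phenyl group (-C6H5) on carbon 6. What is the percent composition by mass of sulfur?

12.80%

Atom tally by fragment:
  CH3 → C:1 H:3
  CH2 → C:1 H:2
  CH2 → C:1 H:2
  CH(SCH3) → C:2 H:4 S:1
  CH2 → C:1 H:2
  CH(C6H5) → C:7 H:6
  CH2 → C:1 H:2
  CH2 → C:1 H:2
  CH3 → C:1 H:3
Element totals:
  C: 16
  H: 26
  S: 1
Molecular formula: C16H26S.
Molar mass = 250.444 g/mol.
Mass from S: 1 × 32.06 = 32.060 g/mol.
%S = 32.060 / 250.444 × 100 = 12.80%.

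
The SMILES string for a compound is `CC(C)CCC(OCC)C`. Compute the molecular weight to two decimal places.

144.26 g/mol

Atom tally by fragment:
  CH3 → C:1 H:3
  CH(CH3) → C:2 H:4
  CH2 → C:1 H:2
  CH2 → C:1 H:2
  CH(OC2H5) → C:3 H:6 O:1
  CH3 → C:1 H:3
Element totals:
  C: 9
  H: 20
  O: 1
Molecular formula: C9H20O.
  M = 9(12.011) + 20(1.008) + 15.999
    = 108.099 + 20.160 + 15.999 = 144.258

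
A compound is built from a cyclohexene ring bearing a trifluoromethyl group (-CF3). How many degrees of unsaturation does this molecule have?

2

Atom tally by fragment:
  cyclohexene ring core → C:6 H:10
  (− 1 ring H displaced by substituents)
  + CF3 → C:1 F:3
Element totals:
  C: 7
  H: 9
  F: 3
Molecular formula: C7H9F3.
DoU = (2C + 2 + N − H − X) / 2 = (2·7 + 2 + 0 − 9 − 3) / 2 = 2.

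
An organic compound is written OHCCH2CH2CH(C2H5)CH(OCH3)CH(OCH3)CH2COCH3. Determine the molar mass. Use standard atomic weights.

Atom tally by fragment:
  OHCCH2 → C:2 H:3 O:1
  CH2 → C:1 H:2
  CH(C2H5) → C:3 H:6
  CH(OCH3) → C:2 H:4 O:1
  CH(OCH3) → C:2 H:4 O:1
  CH2COCH3 → C:3 H:5 O:1
Element totals:
  C: 13
  H: 24
  O: 4
Molecular formula: C13H24O4.
  M = 13(12.011) + 24(1.008) + 4(15.999)
    = 156.143 + 24.192 + 63.996 = 244.331

244.33 g/mol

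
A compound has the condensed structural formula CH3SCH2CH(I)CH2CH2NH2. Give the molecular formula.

C5H12INS

Atom tally by fragment:
  CH3SCH2 → C:2 H:5 S:1
  CH(I) → C:1 H:1 I:1
  CH2 → C:1 H:2
  CH2NH2 → C:1 H:4 N:1
Element totals:
  C: 5
  H: 12
  I: 1
  N: 1
  S: 1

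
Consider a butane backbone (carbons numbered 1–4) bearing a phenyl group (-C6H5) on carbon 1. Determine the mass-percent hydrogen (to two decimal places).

Atom tally by fragment:
  C6H5CH2 → C:7 H:7
  CH2 → C:1 H:2
  CH2 → C:1 H:2
  CH3 → C:1 H:3
Element totals:
  C: 10
  H: 14
Molecular formula: C10H14.
Molar mass = 134.222 g/mol.
Mass from H: 14 × 1.008 = 14.112 g/mol.
%H = 14.112 / 134.222 × 100 = 10.51%.

10.51%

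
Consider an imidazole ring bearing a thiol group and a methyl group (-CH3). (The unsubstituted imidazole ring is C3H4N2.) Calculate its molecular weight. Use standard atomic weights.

Atom tally by fragment:
  imidazole ring core → C:3 H:4 N:2
  (− 2 ring H displaced by substituents)
  + SH → S:1 H:1
  + CH3 → C:1 H:3
Element totals:
  C: 4
  H: 6
  N: 2
  S: 1
Molecular formula: C4H6N2S.
  M = 4(12.011) + 6(1.008) + 2(14.007) + 32.06
    = 48.044 + 6.048 + 28.014 + 32.060 = 114.166

114.17 g/mol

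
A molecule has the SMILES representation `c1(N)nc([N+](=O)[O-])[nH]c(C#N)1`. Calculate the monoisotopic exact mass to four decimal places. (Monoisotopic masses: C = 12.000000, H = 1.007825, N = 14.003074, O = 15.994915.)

153.0287

Atom tally by fragment:
  imidazole ring core → C:3 H:4 N:2
  (− 3 ring H displaced by substituents)
  + NH2 → N:1 H:2
  + NO2 → N:1 O:2
  + CN → C:1 N:1
Element totals:
  C: 4
  H: 3
  N: 5
  O: 2
Molecular formula: C4H3N5O2.
  M = 4(12.0) + 3(1.007825) + 5(14.003074) + 2(15.994915)
    = 48.000000 + 3.023475 + 70.015370 + 31.989830 = 153.028675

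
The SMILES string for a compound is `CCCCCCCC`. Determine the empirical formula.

Atom tally by fragment:
  CH3 → C:1 H:3
  CH2 → C:1 H:2
  CH2 → C:1 H:2
  CH2 → C:1 H:2
  CH2 → C:1 H:2
  CH2 → C:1 H:2
  CH2 → C:1 H:2
  CH3 → C:1 H:3
Element totals:
  C: 8
  H: 18
Molecular formula: C8H18.
gcd of subscripts = 2; dividing each by 2:
  C: 8/2 = 4
  H: 18/2 = 9

C4H9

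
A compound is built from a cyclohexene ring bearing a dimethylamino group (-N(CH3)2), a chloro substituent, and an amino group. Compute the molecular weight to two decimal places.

174.67 g/mol

Atom tally by fragment:
  cyclohexene ring core → C:6 H:10
  (− 3 ring H displaced by substituents)
  + N(CH3)2 → N:1 C:2 H:6
  + Cl → Cl:1
  + NH2 → N:1 H:2
Element totals:
  C: 8
  H: 15
  Cl: 1
  N: 2
Molecular formula: C8H15ClN2.
  M = 8(12.011) + 15(1.008) + 35.45 + 2(14.007)
    = 96.088 + 15.120 + 35.450 + 28.014 = 174.672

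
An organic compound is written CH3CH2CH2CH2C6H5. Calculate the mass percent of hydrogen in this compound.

Atom tally by fragment:
  CH3 → C:1 H:3
  CH2 → C:1 H:2
  CH2 → C:1 H:2
  CH2C6H5 → C:7 H:7
Element totals:
  C: 10
  H: 14
Molecular formula: C10H14.
Molar mass = 134.222 g/mol.
Mass from H: 14 × 1.008 = 14.112 g/mol.
%H = 14.112 / 134.222 × 100 = 10.51%.

10.51%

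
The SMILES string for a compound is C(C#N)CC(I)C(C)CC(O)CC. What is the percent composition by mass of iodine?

Atom tally by fragment:
  NCCH2 → C:2 H:2 N:1
  CH2 → C:1 H:2
  CH(I) → C:1 H:1 I:1
  CH(CH3) → C:2 H:4
  CH2 → C:1 H:2
  CH(OH) → C:1 H:2 O:1
  CH2 → C:1 H:2
  CH3 → C:1 H:3
Element totals:
  C: 10
  H: 18
  I: 1
  N: 1
  O: 1
Molecular formula: C10H18INO.
Molar mass = 295.164 g/mol.
Mass from I: 1 × 126.904 = 126.904 g/mol.
%I = 126.904 / 295.164 × 100 = 42.99%.

42.99%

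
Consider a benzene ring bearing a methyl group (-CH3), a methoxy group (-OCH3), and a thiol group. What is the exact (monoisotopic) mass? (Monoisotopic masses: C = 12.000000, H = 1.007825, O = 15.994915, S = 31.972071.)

154.0452

Atom tally by fragment:
  benzene ring core → C:6 H:6
  (− 3 ring H displaced by substituents)
  + CH3 → C:1 H:3
  + OCH3 → C:1 H:3 O:1
  + SH → S:1 H:1
Element totals:
  C: 8
  H: 10
  O: 1
  S: 1
Molecular formula: C8H10OS.
  M = 8(12.0) + 10(1.007825) + 15.994915 + 31.972071
    = 96.000000 + 10.078250 + 15.994915 + 31.972071 = 154.045236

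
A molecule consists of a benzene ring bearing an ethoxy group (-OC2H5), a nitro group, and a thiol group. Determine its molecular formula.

C8H9NO3S

Atom tally by fragment:
  benzene ring core → C:6 H:6
  (− 3 ring H displaced by substituents)
  + OC2H5 → C:2 H:5 O:1
  + NO2 → N:1 O:2
  + SH → S:1 H:1
Element totals:
  C: 8
  H: 9
  N: 1
  O: 3
  S: 1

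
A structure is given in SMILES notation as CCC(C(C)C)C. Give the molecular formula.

Atom tally by fragment:
  CH3 → C:1 H:3
  CH2 → C:1 H:2
  CH(CH(CH3)2) → C:4 H:8
  CH3 → C:1 H:3
Element totals:
  C: 7
  H: 16

C7H16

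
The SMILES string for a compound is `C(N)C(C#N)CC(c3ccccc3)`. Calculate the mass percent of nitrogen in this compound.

Atom tally by fragment:
  H2NCH2 → C:1 H:4 N:1
  CH(CN) → C:2 H:1 N:1
  CH2 → C:1 H:2
  CH2C6H5 → C:7 H:7
Element totals:
  C: 11
  H: 14
  N: 2
Molecular formula: C11H14N2.
Molar mass = 174.247 g/mol.
Mass from N: 2 × 14.007 = 28.014 g/mol.
%N = 28.014 / 174.247 × 100 = 16.08%.

16.08%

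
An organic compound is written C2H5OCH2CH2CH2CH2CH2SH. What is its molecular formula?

Atom tally by fragment:
  C2H5OCH2 → C:3 H:7 O:1
  CH2 → C:1 H:2
  CH2 → C:1 H:2
  CH2 → C:1 H:2
  CH2SH → C:1 H:3 S:1
Element totals:
  C: 7
  H: 16
  O: 1
  S: 1

C7H16OS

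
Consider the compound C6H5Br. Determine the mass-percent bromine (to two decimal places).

50.89%

Element totals:
  C: 6
  H: 5
  Br: 1
Molecular formula: C6H5Br.
Molar mass = 157.010 g/mol.
Mass from Br: 1 × 79.904 = 79.904 g/mol.
%Br = 79.904 / 157.010 × 100 = 50.89%.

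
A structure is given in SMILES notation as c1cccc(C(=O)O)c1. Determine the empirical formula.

Atom tally by fragment:
  benzene ring core → C:6 H:6
  (− 1 ring H displaced by substituents)
  + COOH → C:1 H:1 O:2
Element totals:
  C: 7
  H: 6
  O: 2
Molecular formula: C7H6O2.
gcd of subscripts (7, 6, 2) = 1, so the empirical formula equals the molecular formula.

C7H6O2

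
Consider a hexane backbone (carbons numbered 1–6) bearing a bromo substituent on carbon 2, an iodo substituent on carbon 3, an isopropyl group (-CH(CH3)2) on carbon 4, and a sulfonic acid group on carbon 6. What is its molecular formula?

Atom tally by fragment:
  CH3 → C:1 H:3
  CH(Br) → C:1 H:1 Br:1
  CH(I) → C:1 H:1 I:1
  CH(CH(CH3)2) → C:4 H:8
  CH2 → C:1 H:2
  CH2SO3H → C:1 H:3 S:1 O:3
Element totals:
  C: 9
  H: 18
  Br: 1
  I: 1
  O: 3
  S: 1

C9H18BrIO3S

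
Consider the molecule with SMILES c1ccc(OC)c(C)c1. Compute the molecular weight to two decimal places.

Atom tally by fragment:
  benzene ring core → C:6 H:6
  (− 2 ring H displaced by substituents)
  + OCH3 → C:1 H:3 O:1
  + CH3 → C:1 H:3
Element totals:
  C: 8
  H: 10
  O: 1
Molecular formula: C8H10O.
  M = 8(12.011) + 10(1.008) + 15.999
    = 96.088 + 10.080 + 15.999 = 122.167

122.17 g/mol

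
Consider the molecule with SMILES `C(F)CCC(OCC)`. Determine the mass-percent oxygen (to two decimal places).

Atom tally by fragment:
  FCH2 → C:1 H:2 F:1
  CH2 → C:1 H:2
  CH2 → C:1 H:2
  CH2OC2H5 → C:3 H:7 O:1
Element totals:
  C: 6
  H: 13
  F: 1
  O: 1
Molecular formula: C6H13FO.
Molar mass = 120.167 g/mol.
Mass from O: 1 × 15.999 = 15.999 g/mol.
%O = 15.999 / 120.167 × 100 = 13.31%.

13.31%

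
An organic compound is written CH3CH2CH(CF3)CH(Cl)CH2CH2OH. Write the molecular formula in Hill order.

Element totals:
  C: 7
  H: 12
  Cl: 1
  F: 3
  O: 1

C7H12ClF3O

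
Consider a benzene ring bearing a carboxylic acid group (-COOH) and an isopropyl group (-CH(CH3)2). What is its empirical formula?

Atom tally by fragment:
  benzene ring core → C:6 H:6
  (− 2 ring H displaced by substituents)
  + COOH → C:1 H:1 O:2
  + CH(CH3)2 → C:3 H:7
Element totals:
  C: 10
  H: 12
  O: 2
Molecular formula: C10H12O2.
gcd of subscripts = 2; dividing each by 2:
  C: 10/2 = 5
  H: 12/2 = 6
  O: 2/2 = 1

C5H6O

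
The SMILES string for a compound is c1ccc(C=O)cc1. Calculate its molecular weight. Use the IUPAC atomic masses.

Atom tally by fragment:
  benzene ring core → C:6 H:6
  (− 1 ring H displaced by substituents)
  + CHO → C:1 H:1 O:1
Element totals:
  C: 7
  H: 6
  O: 1
Molecular formula: C7H6O.
  M = 7(12.011) + 6(1.008) + 15.999
    = 84.077 + 6.048 + 15.999 = 106.124

106.12 g/mol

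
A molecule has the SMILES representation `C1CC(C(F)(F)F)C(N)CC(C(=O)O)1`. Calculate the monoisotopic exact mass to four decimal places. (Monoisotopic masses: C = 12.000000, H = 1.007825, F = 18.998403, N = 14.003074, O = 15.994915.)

211.0820

Atom tally by fragment:
  cyclohexane ring core → C:6 H:12
  (− 3 ring H displaced by substituents)
  + CF3 → C:1 F:3
  + NH2 → N:1 H:2
  + COOH → C:1 H:1 O:2
Element totals:
  C: 8
  H: 12
  F: 3
  N: 1
  O: 2
Molecular formula: C8H12F3NO2.
  M = 8(12.0) + 12(1.007825) + 3(18.998403) + 14.003074 + 2(15.994915)
    = 96.000000 + 12.093900 + 56.995209 + 14.003074 + 31.989830 = 211.082013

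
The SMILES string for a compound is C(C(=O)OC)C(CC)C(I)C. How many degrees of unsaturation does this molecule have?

1

Atom tally by fragment:
  CH3OOCCH2 → C:3 H:5 O:2
  CH(C2H5) → C:3 H:6
  CH(I) → C:1 H:1 I:1
  CH3 → C:1 H:3
Element totals:
  C: 8
  H: 15
  I: 1
  O: 2
Molecular formula: C8H15IO2.
DoU = (2C + 2 + N − H − X) / 2 = (2·8 + 2 + 0 − 15 − 1) / 2 = 1.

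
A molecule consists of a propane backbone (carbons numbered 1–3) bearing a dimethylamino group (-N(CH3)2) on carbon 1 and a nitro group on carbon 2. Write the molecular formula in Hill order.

Atom tally by fragment:
  (CH3)2NCH2 → C:3 H:8 N:1
  CH(NO2) → C:1 H:1 N:1 O:2
  CH3 → C:1 H:3
Element totals:
  C: 5
  H: 12
  N: 2
  O: 2

C5H12N2O2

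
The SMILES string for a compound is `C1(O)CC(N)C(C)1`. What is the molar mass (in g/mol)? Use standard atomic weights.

Atom tally by fragment:
  cyclobutane ring core → C:4 H:8
  (− 3 ring H displaced by substituents)
  + OH → O:1 H:1
  + NH2 → N:1 H:2
  + CH3 → C:1 H:3
Element totals:
  C: 5
  H: 11
  N: 1
  O: 1
Molecular formula: C5H11NO.
  M = 5(12.011) + 11(1.008) + 14.007 + 15.999
    = 60.055 + 11.088 + 14.007 + 15.999 = 101.149

101.15 g/mol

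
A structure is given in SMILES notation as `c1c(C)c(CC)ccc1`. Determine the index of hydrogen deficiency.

4

Atom tally by fragment:
  benzene ring core → C:6 H:6
  (− 2 ring H displaced by substituents)
  + CH3 → C:1 H:3
  + C2H5 → C:2 H:5
Element totals:
  C: 9
  H: 12
Molecular formula: C9H12.
DoU = (2C + 2 + N − H − X) / 2 = (2·9 + 2 + 0 − 12 − 0) / 2 = 4.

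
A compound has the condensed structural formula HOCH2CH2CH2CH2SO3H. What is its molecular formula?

C4H10O4S

Atom tally by fragment:
  HOCH2CH2 → C:2 H:5 O:1
  CH2 → C:1 H:2
  CH2SO3H → C:1 H:3 S:1 O:3
Element totals:
  C: 4
  H: 10
  O: 4
  S: 1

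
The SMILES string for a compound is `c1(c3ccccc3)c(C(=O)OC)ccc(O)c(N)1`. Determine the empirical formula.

C14H13NO3

Atom tally by fragment:
  benzene ring core → C:6 H:6
  (− 4 ring H displaced by substituents)
  + C6H5 → C:6 H:5
  + COOCH3 → C:2 H:3 O:2
  + OH → O:1 H:1
  + NH2 → N:1 H:2
Element totals:
  C: 14
  H: 13
  N: 1
  O: 3
Molecular formula: C14H13NO3.
gcd of subscripts (14, 13, 1, 3) = 1, so the empirical formula equals the molecular formula.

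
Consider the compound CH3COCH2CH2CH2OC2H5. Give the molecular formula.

C7H14O2

Atom tally by fragment:
  CH3COCH2 → C:3 H:5 O:1
  CH2 → C:1 H:2
  CH2OC2H5 → C:3 H:7 O:1
Element totals:
  C: 7
  H: 14
  O: 2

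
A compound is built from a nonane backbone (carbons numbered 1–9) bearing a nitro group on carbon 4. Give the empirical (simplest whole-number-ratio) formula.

Atom tally by fragment:
  CH3 → C:1 H:3
  CH2 → C:1 H:2
  CH2 → C:1 H:2
  CH(NO2) → C:1 H:1 N:1 O:2
  CH2 → C:1 H:2
  CH2 → C:1 H:2
  CH2 → C:1 H:2
  CH2 → C:1 H:2
  CH3 → C:1 H:3
Element totals:
  C: 9
  H: 19
  N: 1
  O: 2
Molecular formula: C9H19NO2.
gcd of subscripts (9, 19, 1, 2) = 1, so the empirical formula equals the molecular formula.

C9H19NO2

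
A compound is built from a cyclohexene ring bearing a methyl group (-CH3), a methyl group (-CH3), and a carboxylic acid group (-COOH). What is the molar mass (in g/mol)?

Atom tally by fragment:
  cyclohexene ring core → C:6 H:10
  (− 3 ring H displaced by substituents)
  + CH3 → C:1 H:3
  + CH3 → C:1 H:3
  + COOH → C:1 H:1 O:2
Element totals:
  C: 9
  H: 14
  O: 2
Molecular formula: C9H14O2.
  M = 9(12.011) + 14(1.008) + 2(15.999)
    = 108.099 + 14.112 + 31.998 = 154.209

154.21 g/mol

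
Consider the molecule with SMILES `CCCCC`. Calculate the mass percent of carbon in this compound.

83.24%

Atom tally by fragment:
  CH3 → C:1 H:3
  CH2 → C:1 H:2
  CH2 → C:1 H:2
  CH2 → C:1 H:2
  CH3 → C:1 H:3
Element totals:
  C: 5
  H: 12
Molecular formula: C5H12.
Molar mass = 72.151 g/mol.
Mass from C: 5 × 12.011 = 60.055 g/mol.
%C = 60.055 / 72.151 × 100 = 83.24%.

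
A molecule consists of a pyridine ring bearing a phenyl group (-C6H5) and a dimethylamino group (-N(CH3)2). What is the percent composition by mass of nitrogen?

14.13%

Atom tally by fragment:
  pyridine ring core → C:5 H:5 N:1
  (− 2 ring H displaced by substituents)
  + C6H5 → C:6 H:5
  + N(CH3)2 → N:1 C:2 H:6
Element totals:
  C: 13
  H: 14
  N: 2
Molecular formula: C13H14N2.
Molar mass = 198.269 g/mol.
Mass from N: 2 × 14.007 = 28.014 g/mol.
%N = 28.014 / 198.269 × 100 = 14.13%.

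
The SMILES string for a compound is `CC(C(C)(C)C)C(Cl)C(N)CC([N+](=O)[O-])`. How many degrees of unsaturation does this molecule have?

Atom tally by fragment:
  CH3 → C:1 H:3
  CH(C(CH3)3) → C:5 H:10
  CH(Cl) → C:1 H:1 Cl:1
  CH(NH2) → C:1 H:3 N:1
  CH2 → C:1 H:2
  CH2NO2 → C:1 H:2 N:1 O:2
Element totals:
  C: 10
  H: 21
  Cl: 1
  N: 2
  O: 2
Molecular formula: C10H21ClN2O2.
DoU = (2C + 2 + N − H − X) / 2 = (2·10 + 2 + 2 − 21 − 1) / 2 = 1.

1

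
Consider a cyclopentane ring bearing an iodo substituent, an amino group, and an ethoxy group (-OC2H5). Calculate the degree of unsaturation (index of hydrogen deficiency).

1

Atom tally by fragment:
  cyclopentane ring core → C:5 H:10
  (− 3 ring H displaced by substituents)
  + I → I:1
  + NH2 → N:1 H:2
  + OC2H5 → C:2 H:5 O:1
Element totals:
  C: 7
  H: 14
  I: 1
  N: 1
  O: 1
Molecular formula: C7H14INO.
DoU = (2C + 2 + N − H − X) / 2 = (2·7 + 2 + 1 − 14 − 1) / 2 = 1.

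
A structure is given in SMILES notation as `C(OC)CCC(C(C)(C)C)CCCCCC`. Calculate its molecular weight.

Atom tally by fragment:
  CH3OCH2 → C:2 H:5 O:1
  CH2 → C:1 H:2
  CH2 → C:1 H:2
  CH(C(CH3)3) → C:5 H:10
  CH2 → C:1 H:2
  CH2 → C:1 H:2
  CH2 → C:1 H:2
  CH2 → C:1 H:2
  CH2 → C:1 H:2
  CH3 → C:1 H:3
Element totals:
  C: 15
  H: 32
  O: 1
Molecular formula: C15H32O.
  M = 15(12.011) + 32(1.008) + 15.999
    = 180.165 + 32.256 + 15.999 = 228.420

228.42 g/mol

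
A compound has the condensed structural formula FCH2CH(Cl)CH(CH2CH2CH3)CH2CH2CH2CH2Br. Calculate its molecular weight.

273.61 g/mol

Element totals:
  C: 10
  H: 19
  Br: 1
  Cl: 1
  F: 1
Molecular formula: C10H19BrClF.
  M = 10(12.011) + 19(1.008) + 79.904 + 35.45 + 18.998
    = 120.110 + 19.152 + 79.904 + 35.450 + 18.998 = 273.614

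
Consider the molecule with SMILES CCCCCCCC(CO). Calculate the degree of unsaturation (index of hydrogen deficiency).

0

Atom tally by fragment:
  CH3 → C:1 H:3
  CH2 → C:1 H:2
  CH2 → C:1 H:2
  CH2 → C:1 H:2
  CH2 → C:1 H:2
  CH2 → C:1 H:2
  CH2 → C:1 H:2
  CH2CH2OH → C:2 H:5 O:1
Element totals:
  C: 9
  H: 20
  O: 1
Molecular formula: C9H20O.
DoU = (2C + 2 + N − H − X) / 2 = (2·9 + 2 + 0 − 20 − 0) / 2 = 0.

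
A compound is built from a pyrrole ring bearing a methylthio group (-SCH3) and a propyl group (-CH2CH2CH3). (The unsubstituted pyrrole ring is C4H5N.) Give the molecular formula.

C8H13NS

Atom tally by fragment:
  pyrrole ring core → C:4 H:5 N:1
  (− 2 ring H displaced by substituents)
  + SCH3 → C:1 H:3 S:1
  + CH2CH2CH3 → C:3 H:7
Element totals:
  C: 8
  H: 13
  N: 1
  S: 1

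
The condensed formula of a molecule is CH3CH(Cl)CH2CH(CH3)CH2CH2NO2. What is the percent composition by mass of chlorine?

Atom tally by fragment:
  CH3 → C:1 H:3
  CH(Cl) → C:1 H:1 Cl:1
  CH2 → C:1 H:2
  CH(CH3) → C:2 H:4
  CH2 → C:1 H:2
  CH2NO2 → C:1 H:2 N:1 O:2
Element totals:
  C: 7
  H: 14
  Cl: 1
  N: 1
  O: 2
Molecular formula: C7H14ClNO2.
Molar mass = 179.644 g/mol.
Mass from Cl: 1 × 35.45 = 35.450 g/mol.
%Cl = 35.450 / 179.644 × 100 = 19.73%.

19.73%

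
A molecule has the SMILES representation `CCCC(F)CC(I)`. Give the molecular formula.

C6H12FI

Atom tally by fragment:
  CH3 → C:1 H:3
  CH2 → C:1 H:2
  CH2 → C:1 H:2
  CH(F) → C:1 H:1 F:1
  CH2 → C:1 H:2
  CH2I → C:1 H:2 I:1
Element totals:
  C: 6
  H: 12
  F: 1
  I: 1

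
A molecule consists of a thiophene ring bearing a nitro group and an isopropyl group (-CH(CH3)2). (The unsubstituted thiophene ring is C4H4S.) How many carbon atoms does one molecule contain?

7

Atom tally by fragment:
  thiophene ring core → C:4 H:4 S:1
  (− 2 ring H displaced by substituents)
  + NO2 → N:1 O:2
  + CH(CH3)2 → C:3 H:7
Element totals:
  C: 7
  H: 9
  N: 1
  O: 2
  S: 1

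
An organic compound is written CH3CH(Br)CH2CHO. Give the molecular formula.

C4H7BrO

Element totals:
  C: 4
  H: 7
  Br: 1
  O: 1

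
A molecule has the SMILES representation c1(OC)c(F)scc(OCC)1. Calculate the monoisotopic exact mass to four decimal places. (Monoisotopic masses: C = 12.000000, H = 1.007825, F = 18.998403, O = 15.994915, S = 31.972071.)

176.0307

Atom tally by fragment:
  thiophene ring core → C:4 H:4 S:1
  (− 3 ring H displaced by substituents)
  + OCH3 → C:1 H:3 O:1
  + F → F:1
  + OC2H5 → C:2 H:5 O:1
Element totals:
  C: 7
  H: 9
  F: 1
  O: 2
  S: 1
Molecular formula: C7H9FO2S.
  M = 7(12.0) + 9(1.007825) + 18.998403 + 2(15.994915) + 31.972071
    = 84.000000 + 9.070425 + 18.998403 + 31.989830 + 31.972071 = 176.030729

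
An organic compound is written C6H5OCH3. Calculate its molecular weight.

108.14 g/mol

Element totals:
  C: 7
  H: 8
  O: 1
Molecular formula: C7H8O.
  M = 7(12.011) + 8(1.008) + 15.999
    = 84.077 + 8.064 + 15.999 = 108.140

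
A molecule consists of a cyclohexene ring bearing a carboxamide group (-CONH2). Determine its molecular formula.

C7H11NO

Atom tally by fragment:
  cyclohexene ring core → C:6 H:10
  (− 1 ring H displaced by substituents)
  + CONH2 → C:1 H:2 O:1 N:1
Element totals:
  C: 7
  H: 11
  N: 1
  O: 1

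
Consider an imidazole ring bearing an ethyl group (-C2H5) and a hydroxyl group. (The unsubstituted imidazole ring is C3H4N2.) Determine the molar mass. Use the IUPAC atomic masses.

112.13 g/mol

Atom tally by fragment:
  imidazole ring core → C:3 H:4 N:2
  (− 2 ring H displaced by substituents)
  + C2H5 → C:2 H:5
  + OH → O:1 H:1
Element totals:
  C: 5
  H: 8
  N: 2
  O: 1
Molecular formula: C5H8N2O.
  M = 5(12.011) + 8(1.008) + 2(14.007) + 15.999
    = 60.055 + 8.064 + 28.014 + 15.999 = 112.132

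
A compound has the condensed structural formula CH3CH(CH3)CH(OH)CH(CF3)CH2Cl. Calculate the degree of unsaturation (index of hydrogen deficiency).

Element totals:
  C: 7
  H: 12
  Cl: 1
  F: 3
  O: 1
Molecular formula: C7H12ClF3O.
DoU = (2C + 2 + N − H − X) / 2 = (2·7 + 2 + 0 − 12 − 4) / 2 = 0.

0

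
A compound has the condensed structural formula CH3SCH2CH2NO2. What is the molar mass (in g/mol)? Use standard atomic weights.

121.15 g/mol

Atom tally by fragment:
  CH3SCH2 → C:2 H:5 S:1
  CH2NO2 → C:1 H:2 N:1 O:2
Element totals:
  C: 3
  H: 7
  N: 1
  O: 2
  S: 1
Molecular formula: C3H7NO2S.
  M = 3(12.011) + 7(1.008) + 14.007 + 2(15.999) + 32.06
    = 36.033 + 7.056 + 14.007 + 31.998 + 32.060 = 121.154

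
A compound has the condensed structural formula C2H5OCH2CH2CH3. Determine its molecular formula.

Element totals:
  C: 5
  H: 12
  O: 1

C5H12O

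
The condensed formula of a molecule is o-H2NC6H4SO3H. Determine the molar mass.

Atom tally by fragment:
  benzene ring core → C:6 H:6
  (− 2 ring H displaced by substituents)
  + NH2 → N:1 H:2
  + SO3H → S:1 O:3 H:1
Element totals:
  C: 6
  H: 7
  N: 1
  O: 3
  S: 1
Molecular formula: C6H7NO3S.
  M = 6(12.011) + 7(1.008) + 14.007 + 3(15.999) + 32.06
    = 72.066 + 7.056 + 14.007 + 47.997 + 32.060 = 173.186

173.19 g/mol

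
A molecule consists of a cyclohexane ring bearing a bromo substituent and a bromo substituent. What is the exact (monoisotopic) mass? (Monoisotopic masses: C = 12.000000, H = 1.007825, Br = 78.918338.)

239.9149

Atom tally by fragment:
  cyclohexane ring core → C:6 H:12
  (− 2 ring H displaced by substituents)
  + Br → Br:1
  + Br → Br:1
Element totals:
  C: 6
  H: 10
  Br: 2
Molecular formula: C6H10Br2.
  M = 6(12.0) + 10(1.007825) + 2(78.918338)
    = 72.000000 + 10.078250 + 157.836676 = 239.914926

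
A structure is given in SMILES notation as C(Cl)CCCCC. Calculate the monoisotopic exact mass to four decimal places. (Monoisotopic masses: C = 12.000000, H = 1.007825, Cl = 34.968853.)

Atom tally by fragment:
  ClCH2 → C:1 H:2 Cl:1
  CH2 → C:1 H:2
  CH2 → C:1 H:2
  CH2 → C:1 H:2
  CH2 → C:1 H:2
  CH3 → C:1 H:3
Element totals:
  C: 6
  H: 13
  Cl: 1
Molecular formula: C6H13Cl.
  M = 6(12.0) + 13(1.007825) + 34.968853
    = 72.000000 + 13.101725 + 34.968853 = 120.070578

120.0706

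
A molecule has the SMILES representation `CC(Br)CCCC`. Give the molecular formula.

C6H13Br

Atom tally by fragment:
  CH3 → C:1 H:3
  CH(Br) → C:1 H:1 Br:1
  CH2 → C:1 H:2
  CH2 → C:1 H:2
  CH2 → C:1 H:2
  CH3 → C:1 H:3
Element totals:
  C: 6
  H: 13
  Br: 1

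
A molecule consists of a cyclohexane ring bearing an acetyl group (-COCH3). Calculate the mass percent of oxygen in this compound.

Atom tally by fragment:
  cyclohexane ring core → C:6 H:12
  (− 1 ring H displaced by substituents)
  + COCH3 → C:2 H:3 O:1
Element totals:
  C: 8
  H: 14
  O: 1
Molecular formula: C8H14O.
Molar mass = 126.199 g/mol.
Mass from O: 1 × 15.999 = 15.999 g/mol.
%O = 15.999 / 126.199 × 100 = 12.68%.

12.68%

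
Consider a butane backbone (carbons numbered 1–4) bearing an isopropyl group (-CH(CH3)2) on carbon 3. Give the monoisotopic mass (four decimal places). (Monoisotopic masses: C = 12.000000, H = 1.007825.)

Atom tally by fragment:
  CH3 → C:1 H:3
  CH2 → C:1 H:2
  CH(CH(CH3)2) → C:4 H:8
  CH3 → C:1 H:3
Element totals:
  C: 7
  H: 16
Molecular formula: C7H16.
  M = 7(12.0) + 16(1.007825)
    = 84.000000 + 16.125200 = 100.125200

100.1252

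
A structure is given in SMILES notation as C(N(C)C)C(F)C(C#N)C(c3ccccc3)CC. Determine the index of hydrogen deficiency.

6

Atom tally by fragment:
  (CH3)2NCH2 → C:3 H:8 N:1
  CH(F) → C:1 H:1 F:1
  CH(CN) → C:2 H:1 N:1
  CH(C6H5) → C:7 H:6
  CH2 → C:1 H:2
  CH3 → C:1 H:3
Element totals:
  C: 15
  H: 21
  F: 1
  N: 2
Molecular formula: C15H21FN2.
DoU = (2C + 2 + N − H − X) / 2 = (2·15 + 2 + 2 − 21 − 1) / 2 = 6.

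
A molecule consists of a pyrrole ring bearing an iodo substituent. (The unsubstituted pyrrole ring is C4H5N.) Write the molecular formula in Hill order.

Atom tally by fragment:
  pyrrole ring core → C:4 H:5 N:1
  (− 1 ring H displaced by substituents)
  + I → I:1
Element totals:
  C: 4
  H: 4
  I: 1
  N: 1

C4H4IN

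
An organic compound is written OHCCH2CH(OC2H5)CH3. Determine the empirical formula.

Element totals:
  C: 6
  H: 12
  O: 2
Molecular formula: C6H12O2.
gcd of subscripts = 2; dividing each by 2:
  C: 6/2 = 3
  H: 12/2 = 6
  O: 2/2 = 1

C3H6O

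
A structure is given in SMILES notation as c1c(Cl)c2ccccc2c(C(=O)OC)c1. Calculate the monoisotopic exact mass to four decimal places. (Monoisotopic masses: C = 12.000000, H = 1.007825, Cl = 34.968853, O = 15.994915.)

220.0291

Atom tally by fragment:
  naphthalene ring system core → C:10 H:8
  (− 2 ring H displaced by substituents)
  + Cl → Cl:1
  + COOCH3 → C:2 H:3 O:2
Element totals:
  C: 12
  H: 9
  Cl: 1
  O: 2
Molecular formula: C12H9ClO2.
  M = 12(12.0) + 9(1.007825) + 34.968853 + 2(15.994915)
    = 144.000000 + 9.070425 + 34.968853 + 31.989830 = 220.029108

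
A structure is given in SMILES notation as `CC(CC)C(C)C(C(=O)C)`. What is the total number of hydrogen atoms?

18

Atom tally by fragment:
  CH3 → C:1 H:3
  CH(C2H5) → C:3 H:6
  CH(CH3) → C:2 H:4
  CH2COCH3 → C:3 H:5 O:1
Element totals:
  C: 9
  H: 18
  O: 1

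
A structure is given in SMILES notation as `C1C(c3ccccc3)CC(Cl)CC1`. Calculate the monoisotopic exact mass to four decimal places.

194.0862

Atom tally by fragment:
  cyclohexane ring core → C:6 H:12
  (− 2 ring H displaced by substituents)
  + C6H5 → C:6 H:5
  + Cl → Cl:1
Element totals:
  C: 12
  H: 15
  Cl: 1
Molecular formula: C12H15Cl.
  M = 12(12.0) + 15(1.007825) + 34.968853
    = 144.000000 + 15.117375 + 34.968853 = 194.086228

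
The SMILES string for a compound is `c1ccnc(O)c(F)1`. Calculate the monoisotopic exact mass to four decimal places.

113.0277

Atom tally by fragment:
  pyridine ring core → C:5 H:5 N:1
  (− 2 ring H displaced by substituents)
  + OH → O:1 H:1
  + F → F:1
Element totals:
  C: 5
  H: 4
  F: 1
  N: 1
  O: 1
Molecular formula: C5H4FNO.
  M = 5(12.0) + 4(1.007825) + 18.998403 + 14.003074 + 15.994915
    = 60.000000 + 4.031300 + 18.998403 + 14.003074 + 15.994915 = 113.027692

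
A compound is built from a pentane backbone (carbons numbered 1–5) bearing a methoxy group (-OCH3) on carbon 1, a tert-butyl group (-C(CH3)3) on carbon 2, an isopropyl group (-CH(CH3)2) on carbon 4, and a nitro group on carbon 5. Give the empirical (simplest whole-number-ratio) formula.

C13H27NO3

Atom tally by fragment:
  CH3OCH2 → C:2 H:5 O:1
  CH(C(CH3)3) → C:5 H:10
  CH2 → C:1 H:2
  CH(CH(CH3)2) → C:4 H:8
  CH2NO2 → C:1 H:2 N:1 O:2
Element totals:
  C: 13
  H: 27
  N: 1
  O: 3
Molecular formula: C13H27NO3.
gcd of subscripts (13, 27, 1, 3) = 1, so the empirical formula equals the molecular formula.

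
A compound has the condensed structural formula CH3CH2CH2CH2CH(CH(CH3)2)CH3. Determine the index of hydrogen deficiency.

0

Element totals:
  C: 9
  H: 20
Molecular formula: C9H20.
DoU = (2C + 2 + N − H − X) / 2 = (2·9 + 2 + 0 − 20 − 0) / 2 = 0.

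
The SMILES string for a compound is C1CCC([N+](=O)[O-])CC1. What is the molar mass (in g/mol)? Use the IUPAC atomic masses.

129.16 g/mol

Atom tally by fragment:
  cyclohexane ring core → C:6 H:12
  (− 1 ring H displaced by substituents)
  + NO2 → N:1 O:2
Element totals:
  C: 6
  H: 11
  N: 1
  O: 2
Molecular formula: C6H11NO2.
  M = 6(12.011) + 11(1.008) + 14.007 + 2(15.999)
    = 72.066 + 11.088 + 14.007 + 31.998 = 129.159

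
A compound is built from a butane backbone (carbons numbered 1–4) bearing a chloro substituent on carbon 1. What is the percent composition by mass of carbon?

51.90%

Atom tally by fragment:
  ClCH2 → C:1 H:2 Cl:1
  CH2 → C:1 H:2
  CH2 → C:1 H:2
  CH3 → C:1 H:3
Element totals:
  C: 4
  H: 9
  Cl: 1
Molecular formula: C4H9Cl.
Molar mass = 92.566 g/mol.
Mass from C: 4 × 12.011 = 48.044 g/mol.
%C = 48.044 / 92.566 × 100 = 51.90%.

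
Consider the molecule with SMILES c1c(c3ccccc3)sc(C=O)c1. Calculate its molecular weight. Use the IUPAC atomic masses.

Atom tally by fragment:
  thiophene ring core → C:4 H:4 S:1
  (− 2 ring H displaced by substituents)
  + C6H5 → C:6 H:5
  + CHO → C:1 H:1 O:1
Element totals:
  C: 11
  H: 8
  O: 1
  S: 1
Molecular formula: C11H8OS.
  M = 11(12.011) + 8(1.008) + 15.999 + 32.06
    = 132.121 + 8.064 + 15.999 + 32.060 = 188.244

188.24 g/mol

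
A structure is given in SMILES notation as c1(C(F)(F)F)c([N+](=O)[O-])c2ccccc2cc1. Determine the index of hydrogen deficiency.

8

Atom tally by fragment:
  naphthalene ring system core → C:10 H:8
  (− 2 ring H displaced by substituents)
  + CF3 → C:1 F:3
  + NO2 → N:1 O:2
Element totals:
  C: 11
  H: 6
  F: 3
  N: 1
  O: 2
Molecular formula: C11H6F3NO2.
DoU = (2C + 2 + N − H − X) / 2 = (2·11 + 2 + 1 − 6 − 3) / 2 = 8.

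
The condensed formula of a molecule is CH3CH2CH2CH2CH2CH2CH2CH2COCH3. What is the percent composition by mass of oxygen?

10.24%

Atom tally by fragment:
  CH3 → C:1 H:3
  CH2 → C:1 H:2
  CH2 → C:1 H:2
  CH2 → C:1 H:2
  CH2 → C:1 H:2
  CH2 → C:1 H:2
  CH2 → C:1 H:2
  CH2COCH3 → C:3 H:5 O:1
Element totals:
  C: 10
  H: 20
  O: 1
Molecular formula: C10H20O.
Molar mass = 156.269 g/mol.
Mass from O: 1 × 15.999 = 15.999 g/mol.
%O = 15.999 / 156.269 × 100 = 10.24%.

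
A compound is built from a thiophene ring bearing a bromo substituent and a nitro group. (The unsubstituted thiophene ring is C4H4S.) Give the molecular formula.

C4H2BrNO2S

Atom tally by fragment:
  thiophene ring core → C:4 H:4 S:1
  (− 2 ring H displaced by substituents)
  + Br → Br:1
  + NO2 → N:1 O:2
Element totals:
  C: 4
  H: 2
  Br: 1
  N: 1
  O: 2
  S: 1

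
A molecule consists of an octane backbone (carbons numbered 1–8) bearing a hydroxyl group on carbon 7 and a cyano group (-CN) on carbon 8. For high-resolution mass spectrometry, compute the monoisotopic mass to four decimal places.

155.1310

Atom tally by fragment:
  CH3 → C:1 H:3
  CH2 → C:1 H:2
  CH2 → C:1 H:2
  CH2 → C:1 H:2
  CH2 → C:1 H:2
  CH2 → C:1 H:2
  CH(OH) → C:1 H:2 O:1
  CH2CN → C:2 H:2 N:1
Element totals:
  C: 9
  H: 17
  N: 1
  O: 1
Molecular formula: C9H17NO.
  M = 9(12.0) + 17(1.007825) + 14.003074 + 15.994915
    = 108.000000 + 17.133025 + 14.003074 + 15.994915 = 155.131014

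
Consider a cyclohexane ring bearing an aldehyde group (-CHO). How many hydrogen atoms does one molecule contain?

12

Atom tally by fragment:
  cyclohexane ring core → C:6 H:12
  (− 1 ring H displaced by substituents)
  + CHO → C:1 H:1 O:1
Element totals:
  C: 7
  H: 12
  O: 1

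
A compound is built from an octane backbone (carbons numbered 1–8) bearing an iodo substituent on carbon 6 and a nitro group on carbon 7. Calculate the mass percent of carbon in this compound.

33.70%

Atom tally by fragment:
  CH3 → C:1 H:3
  CH2 → C:1 H:2
  CH2 → C:1 H:2
  CH2 → C:1 H:2
  CH2 → C:1 H:2
  CH(I) → C:1 H:1 I:1
  CH(NO2) → C:1 H:1 N:1 O:2
  CH3 → C:1 H:3
Element totals:
  C: 8
  H: 16
  I: 1
  N: 1
  O: 2
Molecular formula: C8H16INO2.
Molar mass = 285.125 g/mol.
Mass from C: 8 × 12.011 = 96.088 g/mol.
%C = 96.088 / 285.125 × 100 = 33.70%.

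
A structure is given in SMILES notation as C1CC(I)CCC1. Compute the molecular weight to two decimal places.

Atom tally by fragment:
  cyclohexane ring core → C:6 H:12
  (− 1 ring H displaced by substituents)
  + I → I:1
Element totals:
  C: 6
  H: 11
  I: 1
Molecular formula: C6H11I.
  M = 6(12.011) + 11(1.008) + 126.904
    = 72.066 + 11.088 + 126.904 = 210.058

210.06 g/mol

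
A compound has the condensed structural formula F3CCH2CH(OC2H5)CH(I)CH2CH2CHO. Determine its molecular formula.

Atom tally by fragment:
  F3CCH2 → C:2 H:2 F:3
  CH(OC2H5) → C:3 H:6 O:1
  CH(I) → C:1 H:1 I:1
  CH2 → C:1 H:2
  CH2CHO → C:2 H:3 O:1
Element totals:
  C: 9
  H: 14
  F: 3
  I: 1
  O: 2

C9H14F3IO2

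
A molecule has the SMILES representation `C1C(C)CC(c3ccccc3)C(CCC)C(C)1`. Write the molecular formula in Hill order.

Atom tally by fragment:
  cyclohexane ring core → C:6 H:12
  (− 4 ring H displaced by substituents)
  + CH3 → C:1 H:3
  + C6H5 → C:6 H:5
  + CH2CH2CH3 → C:3 H:7
  + CH3 → C:1 H:3
Element totals:
  C: 17
  H: 26

C17H26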